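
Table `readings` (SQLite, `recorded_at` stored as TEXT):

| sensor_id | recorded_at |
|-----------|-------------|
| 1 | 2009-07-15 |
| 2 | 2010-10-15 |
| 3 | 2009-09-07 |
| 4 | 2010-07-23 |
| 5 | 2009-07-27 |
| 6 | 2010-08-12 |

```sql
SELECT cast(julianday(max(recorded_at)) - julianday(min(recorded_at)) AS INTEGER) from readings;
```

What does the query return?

457

MIN = 2009-07-15, MAX = 2010-10-15.
16 days remain in July 2009 after the 15th (31 − 15).
Full months from August 2009 through September 2010 contribute their day counts.
Then 15 days into October 2010.
Total: 16 + 31 + 30 + 31 + 30 + 31 + 31 + 28 + 31 + 30 + 31 + 30 + 31 + 31 + 30 + 15 = 457.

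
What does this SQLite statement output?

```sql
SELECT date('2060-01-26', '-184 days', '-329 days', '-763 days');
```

Applying '-184 days' to 2060-01-26: counting 184 days back gives 2059-07-26.
Applying '-329 days' to 2059-07-26: counting 329 days back gives 2058-08-31.
Applying '-763 days' to 2058-08-31: counting 763 days back gives 2056-07-29.

2056-07-29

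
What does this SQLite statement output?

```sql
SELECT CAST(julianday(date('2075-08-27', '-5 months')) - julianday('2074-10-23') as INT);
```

Adding -5 months to 2075-08-27 gives 2075-03-27.
8 days remain in October 2074 after the 23rd (31 − 23).
November 2074: 30 days.
December 2074: 31 days.
January 2075: 31 days.
February 2075: 28 days.
Then 27 days into March 2075.
Total: 8 + 30 + 31 + 31 + 28 + 27 = 155.

155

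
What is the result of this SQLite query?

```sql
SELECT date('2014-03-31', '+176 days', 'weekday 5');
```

2014-09-26

Applying '+176 days' to 2014-03-31: counting 176 days forward gives 2014-09-23.
`weekday 5` advances to the next Friday; 2014-09-23 is a Tuesday, so it moves forward to 2014-09-26.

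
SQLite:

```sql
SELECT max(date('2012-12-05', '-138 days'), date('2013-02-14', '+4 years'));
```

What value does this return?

2017-02-14

date('2012-12-05', '-138 days') → 2012-07-20.
date('2013-02-14', '+4 years') → 2017-02-14.
Later of the two is 2017-02-14.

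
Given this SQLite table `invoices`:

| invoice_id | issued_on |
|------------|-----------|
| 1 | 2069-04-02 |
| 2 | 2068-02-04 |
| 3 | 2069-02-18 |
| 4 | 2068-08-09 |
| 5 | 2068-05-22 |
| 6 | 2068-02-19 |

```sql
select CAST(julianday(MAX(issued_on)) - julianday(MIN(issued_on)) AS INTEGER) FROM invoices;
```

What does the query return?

MIN = 2068-02-04, MAX = 2069-04-02.
25 days remain in February 2068 after the 4th (29 − 4).
Full months from March 2068 through March 2069 contribute their day counts.
Then 2 days into April 2069.
Total: 25 + 31 + 30 + 31 + 30 + 31 + 31 + 30 + 31 + 30 + 31 + 31 + 28 + 31 + 2 = 423.

423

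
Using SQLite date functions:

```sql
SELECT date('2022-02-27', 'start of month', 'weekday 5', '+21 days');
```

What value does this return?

2022-02-25

`start of month` rewinds 2022-02-27 to 2022-02-01.
`weekday 5` advances to the next Friday; 2022-02-01 is a Tuesday, so it moves forward to 2022-02-04.
Advancing 21 more days within February lands on 2022-02-25.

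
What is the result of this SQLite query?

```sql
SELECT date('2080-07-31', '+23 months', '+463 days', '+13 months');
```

Adding +23 months to 2080-07-31 targets 2082-06-31. June 2082 has only 30 days, so SQLite normalizes the 1-day overflow forward to 2082-07-01.
Applying '+463 days' to 2082-07-01: counting 463 days forward gives 2083-10-07.
Adding +13 months to 2083-10-07 gives 2084-11-07.

2084-11-07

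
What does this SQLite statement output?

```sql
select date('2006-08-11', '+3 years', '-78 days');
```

2009-05-25

Adding +3 years to 2006-08-11 gives 2009-08-11.
Applying '-78 days' to 2009-08-11: counting 78 days back gives 2009-05-25.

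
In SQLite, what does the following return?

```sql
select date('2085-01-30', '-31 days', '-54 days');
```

2084-11-06

Going back 30 days from 2085-01-30 reaches 2084-12-31 (last day of December, 31 days).
Going back 1 day within December lands on 2084-12-30.
Applying '-54 days' to 2084-12-30: counting 54 days back gives 2084-11-06.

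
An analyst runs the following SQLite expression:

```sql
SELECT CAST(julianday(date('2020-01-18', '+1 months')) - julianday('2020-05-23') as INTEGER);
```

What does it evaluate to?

Adding +1 month to 2020-01-18 gives 2020-02-18.
11 days remain in February 2020 after the 18th (29 − 18).
March 2020: 31 days.
April 2020: 30 days.
Then 23 days into May 2020.
Total: 11 + 31 + 30 + 23 = 95.
The subtraction is earlier − later, so the result is −95 → -95.

-95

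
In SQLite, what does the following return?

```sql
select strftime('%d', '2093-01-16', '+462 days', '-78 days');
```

04

First apply '+462 days', '-78 days': 2093-01-16 → 2094-02-04.
`%d` extracts the 2-digit day of month: 04.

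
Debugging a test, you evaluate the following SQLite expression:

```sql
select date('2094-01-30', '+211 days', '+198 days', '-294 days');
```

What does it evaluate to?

Applying '+211 days' to 2094-01-30: counting 211 days forward gives 2094-08-29.
Applying '+198 days' to 2094-08-29: counting 198 days forward gives 2095-03-15.
Applying '-294 days' to 2095-03-15: counting 294 days back gives 2094-05-25.

2094-05-25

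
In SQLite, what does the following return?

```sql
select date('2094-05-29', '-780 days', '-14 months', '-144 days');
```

2090-09-18

Applying '-780 days' to 2094-05-29: counting 780 days back gives 2092-04-09.
Adding -14 months to 2092-04-09 gives 2091-02-09.
Applying '-144 days' to 2091-02-09: counting 144 days back gives 2090-09-18.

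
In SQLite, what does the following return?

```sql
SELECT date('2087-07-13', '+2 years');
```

2089-07-13

Adding +2 years to 2087-07-13 gives 2089-07-13.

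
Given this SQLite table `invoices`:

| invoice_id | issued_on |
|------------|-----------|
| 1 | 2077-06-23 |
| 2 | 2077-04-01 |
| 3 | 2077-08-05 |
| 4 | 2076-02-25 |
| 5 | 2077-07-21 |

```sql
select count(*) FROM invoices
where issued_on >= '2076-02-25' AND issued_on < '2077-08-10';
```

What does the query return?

Rows in [2076-02-25, 2077-08-10): 2077-06-23, 2077-04-01, 2077-08-05, 2076-02-25, 2077-07-21 → 5 rows.

5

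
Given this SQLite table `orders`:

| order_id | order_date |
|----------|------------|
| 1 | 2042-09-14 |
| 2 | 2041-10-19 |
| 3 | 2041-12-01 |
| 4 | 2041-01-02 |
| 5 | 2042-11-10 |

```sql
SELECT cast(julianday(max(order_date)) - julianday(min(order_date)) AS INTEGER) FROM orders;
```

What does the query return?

MIN = 2041-01-02, MAX = 2042-11-10.
29 days remain in January 2041 after the 2nd (31 − 2).
Full months from February 2041 through October 2042 contribute their day counts.
Then 10 days into November 2042.
Total: 29 + 28 + 31 + 30 + 31 + 30 + 31 + 31 + 30 + 31 + 30 + 31 + 31 + 28 + 31 + 30 + 31 + 30 + 31 + 31 + 30 + 31 + 10 = 677.

677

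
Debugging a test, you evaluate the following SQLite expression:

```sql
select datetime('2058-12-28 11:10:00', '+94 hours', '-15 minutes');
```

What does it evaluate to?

2059-01-01 08:55:00

+94 hours from 2058-12-28 11:10:00 is 2059-01-01 09:10:00 (crosses midnight).
-15 minutes from 2059-01-01 09:10:00 is 2059-01-01 08:55:00.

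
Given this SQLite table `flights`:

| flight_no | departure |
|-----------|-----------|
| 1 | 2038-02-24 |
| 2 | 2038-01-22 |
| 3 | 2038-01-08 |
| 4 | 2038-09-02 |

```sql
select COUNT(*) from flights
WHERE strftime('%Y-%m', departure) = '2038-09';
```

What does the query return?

Rows with year-month 2038-09: 2038-09-02 → 1.

1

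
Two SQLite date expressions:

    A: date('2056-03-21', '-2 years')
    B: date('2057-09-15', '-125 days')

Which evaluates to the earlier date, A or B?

A = 2054-03-21.
B = 2057-05-13.
A is earlier.

A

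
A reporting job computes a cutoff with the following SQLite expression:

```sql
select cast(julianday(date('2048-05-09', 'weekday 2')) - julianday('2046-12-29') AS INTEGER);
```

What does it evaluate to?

`weekday 2` advances to the next Tuesday; 2048-05-09 is a Saturday, so it moves forward to 2048-05-12.
2 days remain in December 2046 after the 29th (31 − 29).
Full months from January 2047 through April 2048 contribute their day counts.
Then 12 days into May 2048.
Total: 2 + 31 + 28 + 31 + 30 + 31 + 30 + 31 + 31 + 30 + 31 + 30 + 31 + 31 + 29 + 31 + 30 + 12 = 500.

500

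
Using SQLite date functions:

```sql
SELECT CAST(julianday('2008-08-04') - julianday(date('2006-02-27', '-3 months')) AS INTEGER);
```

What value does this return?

981

Adding -3 months to 2006-02-27 gives 2005-11-27.
3 days remain in November 2005 after the 27th (30 − 27).
Full months from December 2005 through July 2008 contribute their day counts.
Then 4 days into August 2008.
Total: 3 + 31 + 31 + 28 + 31 + 30 + 31 + 30 + 31 + 31 + 30 + 31 + 30 + 31 + 31 + 28 + 31 + 30 + 31 + 30 + 31 + 31 + 30 + 31 + 30 + 31 + 31 + 29 + 31 + 30 + 31 + 30 + 31 + 4 = 981.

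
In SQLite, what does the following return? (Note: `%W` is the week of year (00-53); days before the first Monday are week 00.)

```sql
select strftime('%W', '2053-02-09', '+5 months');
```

First apply '+5 months': 2053-02-09 → 2053-07-09.
2053-07-09 is a Wednesday. SQLite's %W counts Mondays since the year started; the result is 27.

27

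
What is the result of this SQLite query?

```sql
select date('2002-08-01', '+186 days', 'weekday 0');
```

2003-02-09

Applying '+186 days' to 2002-08-01: counting 186 days forward gives 2003-02-03.
`weekday 0` advances to the next Sunday; 2003-02-03 is a Monday, so it moves forward to 2003-02-09.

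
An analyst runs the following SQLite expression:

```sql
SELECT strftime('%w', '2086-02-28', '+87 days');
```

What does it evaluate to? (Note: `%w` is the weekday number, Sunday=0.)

0

First apply '+87 days': 2086-02-28 → 2086-05-26.
2086-05-26 is a Sunday; with Sunday=0 that is 0.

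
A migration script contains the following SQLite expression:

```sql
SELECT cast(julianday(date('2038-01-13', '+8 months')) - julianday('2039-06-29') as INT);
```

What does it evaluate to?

-289

Adding +8 months to 2038-01-13 gives 2038-09-13.
17 days remain in September 2038 after the 13th (30 − 13).
Full months from October 2038 through May 2039 contribute their day counts.
Then 29 days into June 2039.
Total: 17 + 31 + 30 + 31 + 31 + 28 + 31 + 30 + 31 + 29 = 289.
The subtraction is earlier − later, so the result is −289 → -289.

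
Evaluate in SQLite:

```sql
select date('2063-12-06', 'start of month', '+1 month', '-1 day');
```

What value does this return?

2063-12-31

`start of month` rewinds 2063-12-06 to 2063-12-01.
Adding +1 month to 2063-12-01 gives 2064-01-01.
Going back 1 day from 2064-01-01 reaches 2063-12-31 (last day of December, 31 days).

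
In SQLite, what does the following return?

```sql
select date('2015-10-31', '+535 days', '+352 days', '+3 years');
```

2021-04-05

Applying '+535 days' to 2015-10-31: counting 535 days forward gives 2017-04-18.
Applying '+352 days' to 2017-04-18: counting 352 days forward gives 2018-04-05.
Adding +3 years to 2018-04-05 gives 2021-04-05.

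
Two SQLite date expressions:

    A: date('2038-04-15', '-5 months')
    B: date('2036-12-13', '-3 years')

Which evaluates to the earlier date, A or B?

A = 2037-11-15.
B = 2033-12-13.
B is earlier.

B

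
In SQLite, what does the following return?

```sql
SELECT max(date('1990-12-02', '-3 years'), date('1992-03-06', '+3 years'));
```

date('1990-12-02', '-3 years') → 1987-12-02.
date('1992-03-06', '+3 years') → 1995-03-06.
Later of the two is 1995-03-06.

1995-03-06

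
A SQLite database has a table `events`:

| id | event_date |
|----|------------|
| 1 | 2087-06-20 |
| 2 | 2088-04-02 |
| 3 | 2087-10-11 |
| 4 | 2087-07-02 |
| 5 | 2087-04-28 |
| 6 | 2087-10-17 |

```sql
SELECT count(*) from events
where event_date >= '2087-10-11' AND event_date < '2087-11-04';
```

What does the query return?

Rows in [2087-10-11, 2087-11-04): 2087-10-11, 2087-10-17 → 2 rows.

2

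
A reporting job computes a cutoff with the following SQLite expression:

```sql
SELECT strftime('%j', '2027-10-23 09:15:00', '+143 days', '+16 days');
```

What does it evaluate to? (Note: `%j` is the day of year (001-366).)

First apply '+143 days', '+16 days': 2027-10-23 09:15:00 → 2028-03-30 09:15:00.
Day-of-year for 2028-03-30: days since 2028-01-01 inclusive = 90, zero-padded to 090.

090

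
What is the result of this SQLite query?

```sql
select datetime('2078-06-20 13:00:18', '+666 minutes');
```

2078-06-21 00:06:18

666 minutes = 11h 6m; +666 minutes from 2078-06-20 13:00:18 is 2078-06-21 00:06:18 (crosses midnight).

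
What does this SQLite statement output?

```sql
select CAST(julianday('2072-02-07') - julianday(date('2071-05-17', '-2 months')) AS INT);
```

327

Adding -2 months to 2071-05-17 gives 2071-03-17.
14 days remain in March 2071 after the 17th (31 − 17).
Full months from April 2071 through January 2072 contribute their day counts.
Then 7 days into February 2072.
Total: 14 + 30 + 31 + 30 + 31 + 31 + 30 + 31 + 30 + 31 + 31 + 7 = 327.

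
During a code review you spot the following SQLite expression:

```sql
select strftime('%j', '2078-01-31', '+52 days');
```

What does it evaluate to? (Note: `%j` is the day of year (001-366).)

083

First apply '+52 days': 2078-01-31 → 2078-03-24.
Day-of-year for 2078-03-24: days since 2078-01-01 inclusive = 83, zero-padded to 083.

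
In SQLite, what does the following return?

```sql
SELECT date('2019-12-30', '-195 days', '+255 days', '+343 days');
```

Applying '-195 days' to 2019-12-30: counting 195 days back gives 2019-06-18.
Applying '+255 days' to 2019-06-18: counting 255 days forward gives 2020-02-28.
Applying '+343 days' to 2020-02-28: counting 343 days forward gives 2021-02-05.

2021-02-05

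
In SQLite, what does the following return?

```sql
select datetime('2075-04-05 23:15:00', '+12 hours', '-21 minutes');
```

2075-04-06 10:54:00

+12 hours from 2075-04-05 23:15:00 is 2075-04-06 11:15:00 (crosses midnight).
-21 minutes from 2075-04-06 11:15:00 is 2075-04-06 10:54:00.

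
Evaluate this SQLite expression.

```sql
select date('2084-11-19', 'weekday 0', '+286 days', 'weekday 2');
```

2085-09-04

`weekday 0` advances to the next Sunday; 2084-11-19 is already a Sunday, so it stays at 2084-11-19.
Applying '+286 days' to 2084-11-19: counting 286 days forward gives 2085-09-01.
`weekday 2` advances to the next Tuesday; 2085-09-01 is a Saturday, so it moves forward to 2085-09-04.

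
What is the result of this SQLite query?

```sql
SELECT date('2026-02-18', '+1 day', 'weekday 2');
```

2026-02-24

Advancing 1 more day within February lands on 2026-02-19.
`weekday 2` advances to the next Tuesday; 2026-02-19 is a Thursday, so it moves forward to 2026-02-24.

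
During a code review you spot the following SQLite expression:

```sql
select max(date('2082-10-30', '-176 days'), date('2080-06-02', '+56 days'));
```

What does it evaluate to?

date('2082-10-30', '-176 days') → 2082-05-07.
date('2080-06-02', '+56 days') → 2080-07-28.
Later of the two is 2082-05-07.

2082-05-07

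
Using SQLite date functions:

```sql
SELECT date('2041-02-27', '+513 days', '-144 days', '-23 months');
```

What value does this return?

Applying '+513 days' to 2041-02-27: counting 513 days forward gives 2042-07-25.
Applying '-144 days' to 2042-07-25: counting 144 days back gives 2042-03-03.
Adding -23 months to 2042-03-03 gives 2040-04-03.

2040-04-03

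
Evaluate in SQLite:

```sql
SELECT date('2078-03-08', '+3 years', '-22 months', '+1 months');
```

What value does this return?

Adding +3 years to 2078-03-08 gives 2081-03-08.
Adding -22 months to 2081-03-08 gives 2079-05-08.
Adding +1 month to 2079-05-08 gives 2079-06-08.

2079-06-08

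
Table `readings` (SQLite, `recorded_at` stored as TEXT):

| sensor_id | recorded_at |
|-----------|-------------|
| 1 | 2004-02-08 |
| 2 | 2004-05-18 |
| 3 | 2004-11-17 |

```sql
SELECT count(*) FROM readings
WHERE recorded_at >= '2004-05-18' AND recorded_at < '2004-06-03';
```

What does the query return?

1

Rows in [2004-05-18, 2004-06-03): 2004-05-18 → 1 row.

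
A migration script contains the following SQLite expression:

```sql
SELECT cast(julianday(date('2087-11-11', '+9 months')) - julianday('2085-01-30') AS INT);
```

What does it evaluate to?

1289

Adding +9 months to 2087-11-11 gives 2088-08-11.
1 day remains in January 2085 after the 30th (31 − 30).
Full months from February 2085 through July 2088 contribute their day counts.
Then 11 days into August 2088.
Total: 1 + 28 + 31 + 30 + 31 + 30 + 31 + 31 + 30 + 31 + 30 + 31 + 31 + 28 + 31 + 30 + 31 + 30 + 31 + 31 + 30 + 31 + 30 + 31 + 31 + 28 + 31 + 30 + 31 + 30 + 31 + 31 + 30 + 31 + 30 + 31 + 31 + 29 + 31 + 30 + 31 + 30 + 31 + 11 = 1289.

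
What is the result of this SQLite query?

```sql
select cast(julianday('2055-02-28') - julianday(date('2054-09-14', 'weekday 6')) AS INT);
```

`weekday 6` advances to the next Saturday; 2054-09-14 is a Monday, so it moves forward to 2054-09-19.
11 days remain in September 2054 after the 19th (30 − 19).
October 2054: 31 days.
November 2054: 30 days.
December 2054: 31 days.
January 2055: 31 days.
Then 28 days into February 2055.
Total: 11 + 31 + 30 + 31 + 31 + 28 = 162.

162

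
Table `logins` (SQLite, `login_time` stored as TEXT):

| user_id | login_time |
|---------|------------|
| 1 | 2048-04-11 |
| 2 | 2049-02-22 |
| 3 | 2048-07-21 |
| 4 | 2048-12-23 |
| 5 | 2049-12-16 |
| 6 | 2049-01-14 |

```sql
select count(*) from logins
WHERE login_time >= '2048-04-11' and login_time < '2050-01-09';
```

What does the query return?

6

Rows in [2048-04-11, 2050-01-09): 2048-04-11, 2049-02-22, 2048-07-21, 2048-12-23, 2049-12-16, 2049-01-14 → 6 rows.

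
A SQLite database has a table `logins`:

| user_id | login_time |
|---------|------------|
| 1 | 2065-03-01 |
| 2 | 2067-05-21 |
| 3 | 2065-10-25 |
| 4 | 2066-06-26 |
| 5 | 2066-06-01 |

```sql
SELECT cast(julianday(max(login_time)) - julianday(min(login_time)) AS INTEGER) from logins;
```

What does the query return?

811

MIN = 2065-03-01, MAX = 2067-05-21.
30 days remain in March 2065 after the 1st (31 − 1).
Full months from April 2065 through April 2067 contribute their day counts.
Then 21 days into May 2067.
Total: 30 + 30 + 31 + 30 + 31 + 31 + 30 + 31 + 30 + 31 + 31 + 28 + 31 + 30 + 31 + 30 + 31 + 31 + 30 + 31 + 30 + 31 + 31 + 28 + 31 + 30 + 21 = 811.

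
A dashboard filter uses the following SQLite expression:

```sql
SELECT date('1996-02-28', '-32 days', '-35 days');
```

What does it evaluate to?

1995-12-23

Going back 28 days from 1996-02-28 reaches 1996-01-31 (last day of January, 31 days).
Going back 4 days within January lands on 1996-01-27.
Going back 27 days from 1996-01-27 reaches 1995-12-31 (last day of December, 31 days).
Going back 8 days within December lands on 1995-12-23.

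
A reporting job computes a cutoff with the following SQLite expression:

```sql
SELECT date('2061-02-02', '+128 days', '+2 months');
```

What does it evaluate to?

2061-08-10

Applying '+128 days' to 2061-02-02: counting 128 days forward gives 2061-06-10.
Adding +2 months to 2061-06-10 gives 2061-08-10.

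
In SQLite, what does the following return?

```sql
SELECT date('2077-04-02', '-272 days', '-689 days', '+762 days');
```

Applying '-272 days' to 2077-04-02: counting 272 days back gives 2076-07-04.
Applying '-689 days' to 2076-07-04: counting 689 days back gives 2074-08-15.
Applying '+762 days' to 2074-08-15: counting 762 days forward gives 2076-09-15.

2076-09-15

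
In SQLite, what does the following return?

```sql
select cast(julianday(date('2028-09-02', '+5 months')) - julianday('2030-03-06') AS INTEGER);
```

Adding +5 months to 2028-09-02 gives 2029-02-02.
26 days remain in February 2029 after the 2nd (28 − 2).
Full months from March 2029 through February 2030 contribute their day counts.
Then 6 days into March 2030.
Total: 26 + 31 + 30 + 31 + 30 + 31 + 31 + 30 + 31 + 30 + 31 + 31 + 28 + 6 = 397.
The subtraction is earlier − later, so the result is −397 → -397.

-397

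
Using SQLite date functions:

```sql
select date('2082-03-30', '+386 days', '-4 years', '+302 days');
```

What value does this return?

2080-02-16

Applying '+386 days' to 2082-03-30: counting 386 days forward gives 2083-04-20.
Adding -4 years to 2083-04-20 gives 2079-04-20.
Applying '+302 days' to 2079-04-20: counting 302 days forward gives 2080-02-16.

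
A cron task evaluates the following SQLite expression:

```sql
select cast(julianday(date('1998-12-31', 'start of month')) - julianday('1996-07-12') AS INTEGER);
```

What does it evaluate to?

`start of month` rewinds 1998-12-31 to 1998-12-01.
19 days remain in July 1996 after the 12th (31 − 12).
Full months from August 1996 through November 1998 contribute their day counts.
Then 1 day into December 1998.
Total: 19 + 31 + 30 + 31 + 30 + 31 + 31 + 28 + 31 + 30 + 31 + 30 + 31 + 31 + 30 + 31 + 30 + 31 + 31 + 28 + 31 + 30 + 31 + 30 + 31 + 31 + 30 + 31 + 30 + 1 = 872.

872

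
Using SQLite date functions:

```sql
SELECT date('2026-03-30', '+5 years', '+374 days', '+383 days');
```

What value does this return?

2033-04-25

Adding +5 years to 2026-03-30 gives 2031-03-30.
Applying '+374 days' to 2031-03-30: counting 374 days forward gives 2032-04-07.
Applying '+383 days' to 2032-04-07: counting 383 days forward gives 2033-04-25.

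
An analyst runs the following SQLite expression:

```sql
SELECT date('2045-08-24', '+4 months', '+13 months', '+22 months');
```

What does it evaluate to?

Adding +4 months to 2045-08-24 gives 2045-12-24.
Adding +13 months to 2045-12-24 gives 2047-01-24.
Adding +22 months to 2047-01-24 gives 2048-11-24.

2048-11-24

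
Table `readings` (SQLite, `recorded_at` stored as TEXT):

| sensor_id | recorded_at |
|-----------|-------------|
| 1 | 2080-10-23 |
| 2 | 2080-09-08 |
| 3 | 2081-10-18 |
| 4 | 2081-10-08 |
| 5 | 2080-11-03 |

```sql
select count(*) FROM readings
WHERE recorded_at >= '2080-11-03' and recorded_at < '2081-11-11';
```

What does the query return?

Rows in [2080-11-03, 2081-11-11): 2081-10-18, 2081-10-08, 2080-11-03 → 3 rows.

3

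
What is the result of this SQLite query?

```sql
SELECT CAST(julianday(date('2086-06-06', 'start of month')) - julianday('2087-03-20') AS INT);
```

`start of month` rewinds 2086-06-06 to 2086-06-01.
29 days remain in June 2086 after the 1st (30 − 1).
Full months from July 2086 through February 2087 contribute their day counts.
Then 20 days into March 2087.
Total: 29 + 31 + 31 + 30 + 31 + 30 + 31 + 31 + 28 + 20 = 292.
The subtraction is earlier − later, so the result is −292 → -292.

-292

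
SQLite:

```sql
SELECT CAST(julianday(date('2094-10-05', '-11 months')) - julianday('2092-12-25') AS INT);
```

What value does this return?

315

Adding -11 months to 2094-10-05 gives 2093-11-05.
6 days remain in December 2092 after the 25th (31 − 25).
Full months from January 2093 through October 2093 contribute their day counts.
Then 5 days into November 2093.
Total: 6 + 31 + 28 + 31 + 30 + 31 + 30 + 31 + 31 + 30 + 31 + 5 = 315.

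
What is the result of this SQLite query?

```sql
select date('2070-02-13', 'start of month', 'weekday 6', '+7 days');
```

`start of month` rewinds 2070-02-13 to 2070-02-01.
`weekday 6` advances to the next Saturday; 2070-02-01 is already a Saturday, so it stays at 2070-02-01.
Advancing 7 more days within February lands on 2070-02-08.

2070-02-08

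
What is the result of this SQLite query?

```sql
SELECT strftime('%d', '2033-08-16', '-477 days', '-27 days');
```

30

First apply '-477 days', '-27 days': 2033-08-16 → 2032-03-30.
`%d` extracts the 2-digit day of month: 30.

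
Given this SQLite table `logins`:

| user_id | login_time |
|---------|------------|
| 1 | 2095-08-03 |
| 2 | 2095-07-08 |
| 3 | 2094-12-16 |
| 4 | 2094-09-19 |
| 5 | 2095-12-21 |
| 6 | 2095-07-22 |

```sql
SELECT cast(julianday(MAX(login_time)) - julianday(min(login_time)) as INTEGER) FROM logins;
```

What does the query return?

MIN = 2094-09-19, MAX = 2095-12-21.
11 days remain in September 2094 after the 19th (30 − 19).
Full months from October 2094 through November 2095 contribute their day counts.
Then 21 days into December 2095.
Total: 11 + 31 + 30 + 31 + 31 + 28 + 31 + 30 + 31 + 30 + 31 + 31 + 30 + 31 + 30 + 21 = 458.

458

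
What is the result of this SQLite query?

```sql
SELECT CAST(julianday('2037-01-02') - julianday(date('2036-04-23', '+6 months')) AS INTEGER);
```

71

Adding +6 months to 2036-04-23 gives 2036-10-23.
8 days remain in October 2036 after the 23rd (31 − 23).
November 2036: 30 days.
December 2036: 31 days.
Then 2 days into January 2037.
Total: 8 + 30 + 31 + 2 = 71.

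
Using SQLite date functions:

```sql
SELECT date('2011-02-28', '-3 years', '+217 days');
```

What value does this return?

2008-10-02

Adding -3 years to 2011-02-28 gives 2008-02-28.
Applying '+217 days' to 2008-02-28: counting 217 days forward gives 2008-10-02.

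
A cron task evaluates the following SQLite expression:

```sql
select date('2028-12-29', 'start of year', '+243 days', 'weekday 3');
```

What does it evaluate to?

2028-09-06

`start of year` rewinds 2028-12-29 to 2028-01-01.
Applying '+243 days' to 2028-01-01: counting 243 days forward gives 2028-08-31.
`weekday 3` advances to the next Wednesday; 2028-08-31 is a Thursday, so it moves forward to 2028-09-06.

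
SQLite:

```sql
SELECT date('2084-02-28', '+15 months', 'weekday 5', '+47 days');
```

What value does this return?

Adding +15 months to 2084-02-28 gives 2085-05-28.
`weekday 5` advances to the next Friday; 2085-05-28 is a Monday, so it moves forward to 2085-06-01.
Applying '+47 days' to 2085-06-01: counting 47 days forward gives 2085-07-18.

2085-07-18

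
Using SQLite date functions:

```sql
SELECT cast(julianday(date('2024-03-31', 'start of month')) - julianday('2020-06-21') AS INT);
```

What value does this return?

`start of month` rewinds 2024-03-31 to 2024-03-01.
9 days remain in June 2020 after the 21st (30 − 21).
Full months from July 2020 through February 2024 contribute their day counts.
Then 1 day into March 2024.
Total: 9 + 31 + 31 + 30 + 31 + 30 + 31 + 31 + 28 + 31 + 30 + 31 + 30 + 31 + 31 + 30 + 31 + 30 + 31 + 31 + 28 + 31 + 30 + 31 + 30 + 31 + 31 + 30 + 31 + 30 + 31 + 31 + 28 + 31 + 30 + 31 + 30 + 31 + 31 + 30 + 31 + 30 + 31 + 31 + 29 + 1 = 1349.

1349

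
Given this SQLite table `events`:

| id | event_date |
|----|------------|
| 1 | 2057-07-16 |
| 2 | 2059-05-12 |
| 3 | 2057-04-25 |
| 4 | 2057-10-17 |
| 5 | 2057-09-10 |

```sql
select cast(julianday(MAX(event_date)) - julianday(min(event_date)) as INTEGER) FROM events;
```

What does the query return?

747

MIN = 2057-04-25, MAX = 2059-05-12.
5 days remain in April 2057 after the 25th (30 − 25).
Full months from May 2057 through April 2059 contribute their day counts.
Then 12 days into May 2059.
Total: 5 + 31 + 30 + 31 + 31 + 30 + 31 + 30 + 31 + 31 + 28 + 31 + 30 + 31 + 30 + 31 + 31 + 30 + 31 + 30 + 31 + 31 + 28 + 31 + 30 + 12 = 747.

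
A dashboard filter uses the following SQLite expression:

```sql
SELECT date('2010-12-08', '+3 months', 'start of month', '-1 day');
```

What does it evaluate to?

2011-02-28

Adding +3 months to 2010-12-08 gives 2011-03-08.
`start of month` rewinds 2011-03-08 to 2011-03-01.
Going back 1 day from 2011-03-01 reaches 2011-02-28 (last day of February, 28 days).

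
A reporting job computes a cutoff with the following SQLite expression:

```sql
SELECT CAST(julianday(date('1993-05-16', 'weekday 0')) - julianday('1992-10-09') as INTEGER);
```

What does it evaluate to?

`weekday 0` advances to the next Sunday; 1993-05-16 is already a Sunday, so it stays at 1993-05-16.
22 days remain in October 1992 after the 9th (31 − 9).
Full months from November 1992 through April 1993 contribute their day counts.
Then 16 days into May 1993.
Total: 22 + 30 + 31 + 31 + 28 + 31 + 30 + 16 = 219.

219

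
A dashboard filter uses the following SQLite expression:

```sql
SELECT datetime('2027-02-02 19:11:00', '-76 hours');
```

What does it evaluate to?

2027-01-30 15:11:00

-76 hours from 2027-02-02 19:11:00 is 2027-01-30 15:11:00 (crosses midnight).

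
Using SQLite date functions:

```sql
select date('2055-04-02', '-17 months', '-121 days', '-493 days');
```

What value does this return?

2052-02-27

Adding -17 months to 2055-04-02 gives 2053-11-02.
Applying '-121 days' to 2053-11-02: counting 121 days back gives 2053-07-04.
Applying '-493 days' to 2053-07-04: counting 493 days back gives 2052-02-27.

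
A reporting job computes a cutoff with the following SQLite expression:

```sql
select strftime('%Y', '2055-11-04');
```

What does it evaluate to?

2055

`%Y` extracts the 4-digit year: 2055.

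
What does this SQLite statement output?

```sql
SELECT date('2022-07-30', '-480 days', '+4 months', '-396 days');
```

Applying '-480 days' to 2022-07-30: counting 480 days back gives 2021-04-06.
Adding +4 months to 2021-04-06 gives 2021-08-06.
Applying '-396 days' to 2021-08-06: counting 396 days back gives 2020-07-06.

2020-07-06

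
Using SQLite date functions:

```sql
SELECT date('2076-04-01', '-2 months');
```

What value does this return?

Adding -2 months to 2076-04-01 gives 2076-02-01.

2076-02-01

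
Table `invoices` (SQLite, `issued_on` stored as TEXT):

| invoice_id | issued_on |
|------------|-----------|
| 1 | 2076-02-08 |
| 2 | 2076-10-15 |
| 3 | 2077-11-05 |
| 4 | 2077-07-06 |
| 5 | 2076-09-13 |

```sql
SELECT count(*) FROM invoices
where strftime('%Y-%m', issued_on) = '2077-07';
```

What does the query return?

1

Rows with year-month 2077-07: 2077-07-06 → 1.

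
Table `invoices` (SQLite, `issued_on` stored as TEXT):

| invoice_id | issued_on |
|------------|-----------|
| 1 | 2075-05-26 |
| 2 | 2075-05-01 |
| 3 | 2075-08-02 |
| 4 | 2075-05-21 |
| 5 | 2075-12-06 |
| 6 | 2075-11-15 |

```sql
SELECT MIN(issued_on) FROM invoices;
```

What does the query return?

MIN over {2075-05-01, 2075-05-21, 2075-05-26, 2075-08-02, 2075-11-15, 2075-12-06}.

2075-05-01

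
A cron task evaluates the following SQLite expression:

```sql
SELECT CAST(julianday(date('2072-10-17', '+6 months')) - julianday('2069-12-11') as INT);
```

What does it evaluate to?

1223

Adding +6 months to 2072-10-17 gives 2073-04-17.
20 days remain in December 2069 after the 11th (31 − 11).
Full months from January 2070 through March 2073 contribute their day counts.
Then 17 days into April 2073.
Total: 20 + 31 + 28 + 31 + 30 + 31 + 30 + 31 + 31 + 30 + 31 + 30 + 31 + 31 + 28 + 31 + 30 + 31 + 30 + 31 + 31 + 30 + 31 + 30 + 31 + 31 + 29 + 31 + 30 + 31 + 30 + 31 + 31 + 30 + 31 + 30 + 31 + 31 + 28 + 31 + 17 = 1223.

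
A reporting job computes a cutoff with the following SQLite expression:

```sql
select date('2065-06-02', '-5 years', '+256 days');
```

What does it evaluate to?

2061-02-13

Adding -5 years to 2065-06-02 gives 2060-06-02.
Applying '+256 days' to 2060-06-02: counting 256 days forward gives 2061-02-13.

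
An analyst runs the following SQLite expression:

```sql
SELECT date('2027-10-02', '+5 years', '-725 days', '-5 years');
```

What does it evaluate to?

2025-10-08

Adding +5 years to 2027-10-02 gives 2032-10-02.
Applying '-725 days' to 2032-10-02: counting 725 days back gives 2030-10-08.
Adding -5 years to 2030-10-08 gives 2025-10-08.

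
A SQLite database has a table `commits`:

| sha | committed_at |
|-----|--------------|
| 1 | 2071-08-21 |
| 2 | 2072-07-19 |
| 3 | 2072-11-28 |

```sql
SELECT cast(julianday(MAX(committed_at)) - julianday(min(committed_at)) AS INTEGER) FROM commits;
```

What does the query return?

MIN = 2071-08-21, MAX = 2072-11-28.
10 days remain in August 2071 after the 21st (31 − 21).
Full months from September 2071 through October 2072 contribute their day counts.
Then 28 days into November 2072.
Total: 10 + 30 + 31 + 30 + 31 + 31 + 29 + 31 + 30 + 31 + 30 + 31 + 31 + 30 + 31 + 28 = 465.

465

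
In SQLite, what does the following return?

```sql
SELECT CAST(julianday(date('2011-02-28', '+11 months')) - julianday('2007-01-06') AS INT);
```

Adding +11 months to 2011-02-28 gives 2012-01-28.
25 days remain in January 2007 after the 6th (31 − 6).
Full months from February 2007 through December 2011 contribute their day counts.
Then 28 days into January 2012.
Total: 25 + 28 + 31 + 30 + 31 + 30 + 31 + 31 + 30 + 31 + 30 + 31 + 31 + 29 + 31 + 30 + 31 + 30 + 31 + 31 + 30 + 31 + 30 + 31 + 31 + 28 + 31 + 30 + 31 + 30 + 31 + 31 + 30 + 31 + 30 + 31 + 31 + 28 + 31 + 30 + 31 + 30 + 31 + 31 + 30 + 31 + 30 + 31 + 31 + 28 + 31 + 30 + 31 + 30 + 31 + 31 + 30 + 31 + 30 + 31 + 28 = 1848.

1848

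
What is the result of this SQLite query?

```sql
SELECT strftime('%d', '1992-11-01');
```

01

`%d` extracts the 2-digit day of month: 01.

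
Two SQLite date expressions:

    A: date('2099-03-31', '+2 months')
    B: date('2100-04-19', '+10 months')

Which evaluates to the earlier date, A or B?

A

A = 2099-05-31.
B = 2101-02-19.
A is earlier.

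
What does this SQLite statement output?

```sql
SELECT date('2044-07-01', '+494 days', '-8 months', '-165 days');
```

2044-09-23

Applying '+494 days' to 2044-07-01: counting 494 days forward gives 2045-11-07.
Adding -8 months to 2045-11-07 gives 2045-03-07.
Applying '-165 days' to 2045-03-07: counting 165 days back gives 2044-09-23.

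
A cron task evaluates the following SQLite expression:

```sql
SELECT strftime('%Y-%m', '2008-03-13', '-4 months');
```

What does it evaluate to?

First apply '-4 months': 2008-03-13 → 2007-11-13.
`%Y-%m` extracts the year-month: 2007-11.

2007-11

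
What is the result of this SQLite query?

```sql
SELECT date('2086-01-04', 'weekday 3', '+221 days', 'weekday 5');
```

2086-08-23

`weekday 3` advances to the next Wednesday; 2086-01-04 is a Friday, so it moves forward to 2086-01-09.
Applying '+221 days' to 2086-01-09: counting 221 days forward gives 2086-08-18.
`weekday 5` advances to the next Friday; 2086-08-18 is a Sunday, so it moves forward to 2086-08-23.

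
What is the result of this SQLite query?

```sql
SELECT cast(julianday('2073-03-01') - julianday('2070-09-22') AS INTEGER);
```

8 days remain in September 2070 after the 22nd (30 − 22).
Full months from October 2070 through February 2073 contribute their day counts.
Then 1 day into March 2073.
Total: 8 + 31 + 30 + 31 + 31 + 28 + 31 + 30 + 31 + 30 + 31 + 31 + 30 + 31 + 30 + 31 + 31 + 29 + 31 + 30 + 31 + 30 + 31 + 31 + 30 + 31 + 30 + 31 + 31 + 28 + 1 = 891.

891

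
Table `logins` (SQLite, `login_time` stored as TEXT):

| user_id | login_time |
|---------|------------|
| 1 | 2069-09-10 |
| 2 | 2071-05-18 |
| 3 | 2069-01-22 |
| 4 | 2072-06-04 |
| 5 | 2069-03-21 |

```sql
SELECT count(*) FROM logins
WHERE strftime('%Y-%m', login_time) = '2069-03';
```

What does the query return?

1

Rows with year-month 2069-03: 2069-03-21 → 1.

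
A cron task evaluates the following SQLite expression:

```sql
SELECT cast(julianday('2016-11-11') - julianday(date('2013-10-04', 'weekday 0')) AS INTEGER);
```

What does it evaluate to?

`weekday 0` advances to the next Sunday; 2013-10-04 is a Friday, so it moves forward to 2013-10-06.
25 days remain in October 2013 after the 6th (31 − 6).
Full months from November 2013 through October 2016 contribute their day counts.
Then 11 days into November 2016.
Total: 25 + 30 + 31 + 31 + 28 + 31 + 30 + 31 + 30 + 31 + 31 + 30 + 31 + 30 + 31 + 31 + 28 + 31 + 30 + 31 + 30 + 31 + 31 + 30 + 31 + 30 + 31 + 31 + 29 + 31 + 30 + 31 + 30 + 31 + 31 + 30 + 31 + 11 = 1132.

1132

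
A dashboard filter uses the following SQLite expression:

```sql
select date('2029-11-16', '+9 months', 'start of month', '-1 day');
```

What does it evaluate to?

2030-07-31

Adding +9 months to 2029-11-16 gives 2030-08-16.
`start of month` rewinds 2030-08-16 to 2030-08-01.
Going back 1 day from 2030-08-01 reaches 2030-07-31 (last day of July, 31 days).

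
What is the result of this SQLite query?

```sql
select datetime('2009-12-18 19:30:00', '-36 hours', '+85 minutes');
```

2009-12-17 08:55:00

-36 hours from 2009-12-18 19:30:00 is 2009-12-17 07:30:00 (crosses midnight).
85 minutes = 1h 25m; +85 minutes from 2009-12-17 07:30:00 is 2009-12-17 08:55:00.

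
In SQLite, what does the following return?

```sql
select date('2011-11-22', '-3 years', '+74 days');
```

2009-02-04

Adding -3 years to 2011-11-22 gives 2008-11-22.
Applying '+74 days' to 2008-11-22: counting 74 days forward gives 2009-02-04.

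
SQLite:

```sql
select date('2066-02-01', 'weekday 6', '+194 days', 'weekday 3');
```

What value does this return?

`weekday 6` advances to the next Saturday; 2066-02-01 is a Monday, so it moves forward to 2066-02-06.
Applying '+194 days' to 2066-02-06: counting 194 days forward gives 2066-08-19.
`weekday 3` advances to the next Wednesday; 2066-08-19 is a Thursday, so it moves forward to 2066-08-25.

2066-08-25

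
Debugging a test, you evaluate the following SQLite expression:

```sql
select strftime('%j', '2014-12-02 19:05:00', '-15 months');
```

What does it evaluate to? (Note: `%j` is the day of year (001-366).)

245

First apply '-15 months': 2014-12-02 19:05:00 → 2013-09-02 19:05:00.
Day-of-year for 2013-09-02: days since 2013-01-01 inclusive = 245, zero-padded to 245.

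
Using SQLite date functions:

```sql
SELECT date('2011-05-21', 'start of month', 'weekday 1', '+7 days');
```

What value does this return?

2011-05-09

`start of month` rewinds 2011-05-21 to 2011-05-01.
`weekday 1` advances to the next Monday; 2011-05-01 is a Sunday, so it moves forward to 2011-05-02.
Advancing 7 more days within May lands on 2011-05-09.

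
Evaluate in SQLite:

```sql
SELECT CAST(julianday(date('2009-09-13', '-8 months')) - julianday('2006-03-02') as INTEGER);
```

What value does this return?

Adding -8 months to 2009-09-13 gives 2009-01-13.
29 days remain in March 2006 after the 2nd (31 − 2).
Full months from April 2006 through December 2008 contribute their day counts.
Then 13 days into January 2009.
Total: 29 + 30 + 31 + 30 + 31 + 31 + 30 + 31 + 30 + 31 + 31 + 28 + 31 + 30 + 31 + 30 + 31 + 31 + 30 + 31 + 30 + 31 + 31 + 29 + 31 + 30 + 31 + 30 + 31 + 31 + 30 + 31 + 30 + 31 + 13 = 1048.

1048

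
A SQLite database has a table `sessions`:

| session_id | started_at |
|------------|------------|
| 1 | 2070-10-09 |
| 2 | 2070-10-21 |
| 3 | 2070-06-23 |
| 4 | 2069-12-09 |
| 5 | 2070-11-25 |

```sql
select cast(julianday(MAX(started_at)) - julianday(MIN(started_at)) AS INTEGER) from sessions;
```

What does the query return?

351

MIN = 2069-12-09, MAX = 2070-11-25.
22 days remain in December 2069 after the 9th (31 − 9).
Full months from January 2070 through October 2070 contribute their day counts.
Then 25 days into November 2070.
Total: 22 + 31 + 28 + 31 + 30 + 31 + 30 + 31 + 31 + 30 + 31 + 25 = 351.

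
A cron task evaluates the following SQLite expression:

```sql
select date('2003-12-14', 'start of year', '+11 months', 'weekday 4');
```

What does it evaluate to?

2003-12-04

`start of year` rewinds 2003-12-14 to 2003-01-01.
Adding +11 months to 2003-01-01 gives 2003-12-01.
`weekday 4` advances to the next Thursday; 2003-12-01 is a Monday, so it moves forward to 2003-12-04.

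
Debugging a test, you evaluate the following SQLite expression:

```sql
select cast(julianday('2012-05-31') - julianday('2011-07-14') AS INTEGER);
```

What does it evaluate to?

322

17 days remain in July 2011 after the 14th (31 − 14).
Full months from August 2011 through April 2012 contribute their day counts.
Then 31 days into May 2012.
Total: 17 + 31 + 30 + 31 + 30 + 31 + 31 + 29 + 31 + 30 + 31 = 322.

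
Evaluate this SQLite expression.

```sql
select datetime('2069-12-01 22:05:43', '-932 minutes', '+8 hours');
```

932 minutes = 15h 32m; -932 minutes from 2069-12-01 22:05:43 is 2069-12-01 06:33:43.
+8 hours from 2069-12-01 06:33:43 is 2069-12-01 14:33:43.

2069-12-01 14:33:43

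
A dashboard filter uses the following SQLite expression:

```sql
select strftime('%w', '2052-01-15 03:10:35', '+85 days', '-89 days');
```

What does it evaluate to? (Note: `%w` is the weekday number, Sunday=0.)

First apply '+85 days', '-89 days': 2052-01-15 03:10:35 → 2052-01-11 03:10:35.
2052-01-11 is a Thursday; with Sunday=0 that is 4.

4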